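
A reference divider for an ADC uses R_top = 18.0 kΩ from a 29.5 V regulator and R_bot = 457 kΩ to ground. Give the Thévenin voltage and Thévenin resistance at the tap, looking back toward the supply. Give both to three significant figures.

V_th is the open-circuit tap voltage: 29.5 × 457/(18.0 + 457) = 28.4 V.
With the supply zeroed, R_top and R_bot appear in parallel from the tap: R_th = R_top‖R_bot = (18.0 × 457)/475.0 = 17.3 kΩ.

V_th = 28.4 V, R_th = 17.3 kΩ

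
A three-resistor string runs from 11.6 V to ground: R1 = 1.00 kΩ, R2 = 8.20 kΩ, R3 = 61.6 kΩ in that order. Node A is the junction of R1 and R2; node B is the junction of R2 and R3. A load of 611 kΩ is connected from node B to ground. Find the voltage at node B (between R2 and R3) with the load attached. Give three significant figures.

V ≈ 9.96 V

At node B, R3 is in parallel with the load: R3‖R_L = 55.96 kΩ.
Below node A the resistance is R2 + (R3‖R_L) = 64.16 kΩ, so V_A = 11.6 × 64.16/65.16 = 11.42 V.
Then V_B = V_A × (R3‖R_L)/(R2 + R3‖R_L) = 11.42 × 55.96/64.16 = 9.96 V.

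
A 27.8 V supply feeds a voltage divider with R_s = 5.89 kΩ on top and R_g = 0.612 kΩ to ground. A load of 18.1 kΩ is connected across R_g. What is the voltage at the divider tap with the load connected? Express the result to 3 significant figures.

The load sits in parallel with R_g: R_g‖R_L = (612 × 18100) / (612 + 18100) = 592.0 Ω.
V_out = 27.8 × 592.0 / (5890 + 592.0) = 27.8 × 592.0/6482 = 2.54 V.

V_out ≈ 2.54 V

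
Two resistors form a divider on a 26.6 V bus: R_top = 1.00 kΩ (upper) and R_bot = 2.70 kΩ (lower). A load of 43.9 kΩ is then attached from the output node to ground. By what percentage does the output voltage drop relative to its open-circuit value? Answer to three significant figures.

1.64 %

The divider's output (Thévenin) resistance is R_top‖R_bot = 0.7297 kΩ.
Fractional drop under load = R_th/(R_th + R_L) = 0.7297 / (0.7297 + 43.9) = 0.01635.
So the output falls by 1.64 %.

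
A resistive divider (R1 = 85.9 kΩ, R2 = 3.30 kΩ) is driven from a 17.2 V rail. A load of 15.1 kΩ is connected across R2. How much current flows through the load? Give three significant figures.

I_L ≈ 0.0348 mA

R2‖R_L = 2.708 kΩ; V_out = 17.2 × 2.708/88.61 = 0.5257 V.
I_L = V_out / R_L = 0.5257 / 15.1 kΩ = 0.0348 mA.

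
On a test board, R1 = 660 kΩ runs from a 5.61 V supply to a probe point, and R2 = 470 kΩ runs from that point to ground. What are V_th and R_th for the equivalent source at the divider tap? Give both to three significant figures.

V_th = 2.33 V, R_th = 275 kΩ

V_th is the open-circuit tap voltage: 5.61 × 470/(660 + 470) = 2.33 V.
With the supply zeroed, R1 and R2 appear in parallel from the tap: R_th = R1‖R2 = (660 × 470)/1130 = 275 kΩ.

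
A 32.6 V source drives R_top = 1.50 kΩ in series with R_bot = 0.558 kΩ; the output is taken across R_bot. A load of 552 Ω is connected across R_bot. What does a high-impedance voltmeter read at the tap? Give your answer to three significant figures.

The load sits in parallel with R_bot: R_bot‖R_L = (558 × 552) / (558 + 552) = 277.5 Ω.
V_out = 32.6 × 277.5 / (1500 + 277.5) = 32.6 × 277.5/1777 = 5.09 V.
(Unloaded it would have been 8.84 V.)

V_out ≈ 5.09 V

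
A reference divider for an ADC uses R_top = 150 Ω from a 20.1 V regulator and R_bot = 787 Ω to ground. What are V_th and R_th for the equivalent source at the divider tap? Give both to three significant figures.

V_th = 16.9 V, R_th = 126 Ω

V_th is the open-circuit tap voltage: 20.1 × 787/(150 + 787) = 16.9 V.
With the supply zeroed, R_top and R_bot appear in parallel from the tap: R_th = R_top‖R_bot = (150 × 787)/937.0 = 126 Ω.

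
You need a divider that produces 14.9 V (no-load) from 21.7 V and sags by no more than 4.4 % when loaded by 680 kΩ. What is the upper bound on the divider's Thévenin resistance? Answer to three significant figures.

R_th ≤ 31.3 kΩ

Loading drop = R_th/(R_th + R_L) ≤ 0.0440, so R_th ≤ R_L · ε/(1−ε) = 680 kΩ × 0.0440/0.9560 = 31.3 kΩ.
(Any R1, R2 with R2/(R1+R2) = 0.687 and R1‖R2 ≤ 31.3 kΩ will meet the spec.)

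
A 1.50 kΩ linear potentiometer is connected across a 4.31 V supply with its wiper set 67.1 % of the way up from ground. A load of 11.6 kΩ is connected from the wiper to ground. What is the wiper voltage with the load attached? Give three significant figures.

V ≈ 2.81 V

The wiper splits the pot into (1−α)R = 493.5 Ω above and αR = 1007 Ω below.
Lower section ‖ load = 926.1 Ω.
V_wiper = 4.31 × 926.1/(493.5 + 926.1) = 2.81 V.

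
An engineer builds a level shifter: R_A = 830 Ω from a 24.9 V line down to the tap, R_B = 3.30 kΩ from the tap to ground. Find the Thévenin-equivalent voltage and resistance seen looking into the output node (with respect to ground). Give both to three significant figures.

V_th = 19.9 V, R_th = 663 Ω

V_th is the open-circuit tap voltage: 24.9 × 3300/(830 + 3300) = 19.9 V.
With the supply zeroed, R_A and R_B appear in parallel from the tap: R_th = R_A‖R_B = (830 × 3300)/4130 = 663 Ω.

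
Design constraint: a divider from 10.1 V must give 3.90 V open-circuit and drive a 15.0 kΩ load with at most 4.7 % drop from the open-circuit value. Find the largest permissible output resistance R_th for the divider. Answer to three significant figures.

Loading drop = R_th/(R_th + R_L) ≤ 0.0470, so R_th ≤ R_L · ε/(1−ε) = 15.0 kΩ × 0.0470/0.9530 = 740 Ω.

R_th ≤ 740 Ω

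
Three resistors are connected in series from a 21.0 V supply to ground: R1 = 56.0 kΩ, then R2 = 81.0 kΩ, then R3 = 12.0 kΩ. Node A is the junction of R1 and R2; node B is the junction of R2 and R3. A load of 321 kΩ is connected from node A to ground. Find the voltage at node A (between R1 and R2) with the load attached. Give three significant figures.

Below node A the series string R2+R3 = 93.00 kΩ sits in parallel with the 321 kΩ load: 72.11 kΩ.
V_A = 21.0 × 72.11/(56.0 + 72.11) = 11.8 V.

V ≈ 11.8 V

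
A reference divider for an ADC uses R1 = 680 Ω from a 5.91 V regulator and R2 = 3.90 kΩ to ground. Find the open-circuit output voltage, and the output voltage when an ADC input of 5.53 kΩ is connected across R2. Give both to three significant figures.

Unloaded: 5.03 V; loaded: 4.56 V

Open-circuit: V = 5.91 × 3900/(680 + 3900) = 5.03 V.
With the load, R2 becomes R2‖R_L = 2287 Ω, so V = 5.91 × 2287/2967 = 4.56 V.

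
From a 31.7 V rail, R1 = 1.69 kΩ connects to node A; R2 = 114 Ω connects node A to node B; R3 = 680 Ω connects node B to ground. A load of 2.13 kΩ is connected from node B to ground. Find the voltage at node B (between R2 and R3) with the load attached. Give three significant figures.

V ≈ 7.04 V

At node B, R3 is in parallel with the load: R3‖R_L = 515.4 Ω.
Below node A the resistance is R2 + (R3‖R_L) = 629.4 Ω, so V_A = 31.7 × 629.4/2319 = 8.603 V.
Then V_B = V_A × (R3‖R_L)/(R2 + R3‖R_L) = 8.603 × 515.4/629.4 = 7.04 V.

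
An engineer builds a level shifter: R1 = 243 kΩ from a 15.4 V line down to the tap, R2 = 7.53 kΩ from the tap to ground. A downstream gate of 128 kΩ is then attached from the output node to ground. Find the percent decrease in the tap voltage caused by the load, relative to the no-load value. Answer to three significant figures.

The divider's output (Thévenin) resistance is R1‖R2 = 7.304 kΩ.
Fractional drop under load = R_th/(R_th + R_L) = 7.304 / (7.304 + 128) = 0.05398.
So the output falls by 5.40 %.

5.40 %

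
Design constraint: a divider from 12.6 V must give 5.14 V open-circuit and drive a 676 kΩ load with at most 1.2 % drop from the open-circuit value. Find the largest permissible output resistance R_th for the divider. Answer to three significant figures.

Loading drop = R_th/(R_th + R_L) ≤ 0.0120, so R_th ≤ R_L · ε/(1−ε) = 676 kΩ × 0.0120/0.9880 = 8.21 kΩ.

R_th ≤ 8.21 kΩ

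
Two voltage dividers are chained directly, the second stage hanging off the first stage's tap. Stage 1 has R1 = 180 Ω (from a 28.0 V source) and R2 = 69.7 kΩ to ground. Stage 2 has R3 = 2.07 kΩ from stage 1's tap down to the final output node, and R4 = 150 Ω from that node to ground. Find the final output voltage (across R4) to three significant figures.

V_out ≈ 1.75 V

Stage 2 presents R3+R4 = 2220 Ω as a load on stage 1's tap.
Stage 1's lower leg becomes R2‖(R3+R4) = 2151 Ω, so V_mid = 28.0 × 2151/2331 = 25.84 V.
Stage 2 is itself unloaded: V_out = V_mid × R4/(R3+R4) = 25.84 × 150/2220 = 1.75 V.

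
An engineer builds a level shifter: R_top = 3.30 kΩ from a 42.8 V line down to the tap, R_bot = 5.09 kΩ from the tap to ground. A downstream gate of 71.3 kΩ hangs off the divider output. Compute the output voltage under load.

The load sits in parallel with R_bot: R_bot‖R_L = (5.09 × 71.3) / (5.09 + 71.3) = 4.751 kΩ.
V_out = 42.8 × 4.751 / (3.30 + 4.751) = 42.8 × 4.751/8.051 = 25.3 V.

V_out ≈ 25.3 V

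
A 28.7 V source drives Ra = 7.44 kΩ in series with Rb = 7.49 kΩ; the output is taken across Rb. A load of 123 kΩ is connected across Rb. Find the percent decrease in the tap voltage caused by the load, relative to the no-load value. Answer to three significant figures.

2.95 %

The divider's output (Thévenin) resistance is Ra‖Rb = 3.732 kΩ.
Fractional drop under load = R_th/(R_th + R_L) = 3.732 / (3.732 + 123) = 0.02945.
So the output falls by 2.95 %.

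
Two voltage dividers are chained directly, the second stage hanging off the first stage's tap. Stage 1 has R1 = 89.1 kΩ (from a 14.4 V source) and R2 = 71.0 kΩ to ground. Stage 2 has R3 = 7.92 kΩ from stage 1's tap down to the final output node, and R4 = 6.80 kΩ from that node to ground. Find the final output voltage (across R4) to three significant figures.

Stage 2 presents R3+R4 = 14.72 kΩ as a load on stage 1's tap.
Stage 1's lower leg becomes R2‖(R3+R4) = 12.19 kΩ, so V_mid = 14.4 × 12.19/101.3 = 1.733 V.
Stage 2 is itself unloaded: V_out = V_mid × R4/(R3+R4) = 1.733 × 6.80/14.72 = 0.801 V.

V_out ≈ 0.801 V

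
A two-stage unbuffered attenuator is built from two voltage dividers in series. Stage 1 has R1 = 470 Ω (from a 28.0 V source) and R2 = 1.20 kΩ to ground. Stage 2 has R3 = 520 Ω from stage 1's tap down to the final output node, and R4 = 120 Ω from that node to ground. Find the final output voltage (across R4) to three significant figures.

Stage 2 presents R3+R4 = 640.0 Ω as a load on stage 1's tap.
Stage 1's lower leg becomes R2‖(R3+R4) = 417.4 Ω, so V_mid = 28.0 × 417.4/887.4 = 13.17 V.
Stage 2 is itself unloaded: V_out = V_mid × R4/(R3+R4) = 13.17 × 120/640.0 = 2.47 V.

V_out ≈ 2.47 V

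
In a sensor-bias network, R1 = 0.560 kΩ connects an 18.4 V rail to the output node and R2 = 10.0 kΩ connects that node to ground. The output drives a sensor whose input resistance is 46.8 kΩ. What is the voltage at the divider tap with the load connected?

The load sits in parallel with R2: R2‖R_L = (10000 × 46800) / (10000 + 46800) = 8239 Ω.
V_out = 18.4 × 8239 / (560 + 8239) = 18.4 × 8239/8799 = 17.2 V.

V_out ≈ 17.2 V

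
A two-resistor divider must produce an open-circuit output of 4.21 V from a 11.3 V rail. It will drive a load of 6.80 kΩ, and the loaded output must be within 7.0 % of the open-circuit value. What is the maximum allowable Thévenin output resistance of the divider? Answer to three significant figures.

Loading drop = R_th/(R_th + R_L) ≤ 0.0700, so R_th ≤ R_L · ε/(1−ε) = 6.80 kΩ × 0.0700/0.9300 = 512 Ω.

R_th ≤ 512 Ω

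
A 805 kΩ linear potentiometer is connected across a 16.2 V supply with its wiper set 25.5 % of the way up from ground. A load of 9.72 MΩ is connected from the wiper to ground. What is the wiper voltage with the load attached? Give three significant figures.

V ≈ 4.07 V

The wiper splits the pot into (1−α)R = 599.7 kΩ above and αR = 205.3 kΩ below.
Lower section ‖ load = 201.0 kΩ.
V_wiper = 16.2 × 201.0/(599.7 + 201.0) = 4.07 V.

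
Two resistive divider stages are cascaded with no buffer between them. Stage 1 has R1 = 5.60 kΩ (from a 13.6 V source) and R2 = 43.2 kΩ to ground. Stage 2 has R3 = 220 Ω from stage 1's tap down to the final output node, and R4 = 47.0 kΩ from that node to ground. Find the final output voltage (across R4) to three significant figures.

V_out ≈ 10.8 V

Stage 2 presents R3+R4 = 47220 Ω as a load on stage 1's tap.
Stage 1's lower leg becomes R2‖(R3+R4) = 22560 Ω, so V_mid = 13.6 × 22560/28160 = 10.90 V.
Stage 2 is itself unloaded: V_out = V_mid × R4/(R3+R4) = 10.90 × 47000/47220 = 10.8 V.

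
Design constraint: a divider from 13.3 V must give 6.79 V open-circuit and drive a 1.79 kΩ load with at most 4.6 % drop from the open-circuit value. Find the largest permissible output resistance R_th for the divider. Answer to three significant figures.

Loading drop = R_th/(R_th + R_L) ≤ 0.0460, so R_th ≤ R_L · ε/(1−ε) = 1.79 kΩ × 0.0460/0.9540 = 86.3 Ω.
(Any R1, R2 with R2/(R1+R2) = 0.511 and R1‖R2 ≤ 86.3 Ω will meet the spec.)

R_th ≤ 86.3 Ω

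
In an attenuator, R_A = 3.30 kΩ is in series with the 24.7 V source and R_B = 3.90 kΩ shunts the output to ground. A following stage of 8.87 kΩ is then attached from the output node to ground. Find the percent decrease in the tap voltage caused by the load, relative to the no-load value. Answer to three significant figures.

The divider's output (Thévenin) resistance is R_A‖R_B = 1.788 kΩ.
Fractional drop under load = R_th/(R_th + R_L) = 1.788 / (1.788 + 8.87) = 0.1677.
So the output falls by 16.8 %.

16.8 %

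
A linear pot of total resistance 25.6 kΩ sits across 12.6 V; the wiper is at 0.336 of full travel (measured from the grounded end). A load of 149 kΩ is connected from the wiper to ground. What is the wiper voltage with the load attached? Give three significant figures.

V ≈ 4.08 V

The wiper splits the pot into (1−α)R = 17.00 kΩ above and αR = 8.602 kΩ below.
Lower section ‖ load = 8.132 kΩ.
V_wiper = 12.6 × 8.132/(17.00 + 8.132) = 4.08 V.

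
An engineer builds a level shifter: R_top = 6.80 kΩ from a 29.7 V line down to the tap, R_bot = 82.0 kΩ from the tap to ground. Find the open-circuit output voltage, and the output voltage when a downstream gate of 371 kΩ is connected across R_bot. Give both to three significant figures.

Unloaded: 27.4 V; loaded: 27.0 V

Open-circuit: V = 29.7 × 82.0/(6.80 + 82.0) = 27.4 V.
With the load, R_bot becomes R_bot‖R_L = 67.16 kΩ, so V = 29.7 × 67.16/73.96 = 27.0 V.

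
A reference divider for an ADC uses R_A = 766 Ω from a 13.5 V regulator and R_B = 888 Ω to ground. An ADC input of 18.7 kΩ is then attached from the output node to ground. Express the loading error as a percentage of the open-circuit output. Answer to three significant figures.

The divider's output (Thévenin) resistance is R_A‖R_B = 411.3 Ω.
Fractional drop under load = R_th/(R_th + R_L) = 411.3 / (411.3 + 18700) = 0.02152.
So the output falls by 2.15 %.

2.15 %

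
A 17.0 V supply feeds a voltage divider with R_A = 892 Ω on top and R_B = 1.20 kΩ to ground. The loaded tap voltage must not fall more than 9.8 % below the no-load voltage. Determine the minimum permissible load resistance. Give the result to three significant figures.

Output resistance R_th = R_A‖R_B = (892 × 1200)/2092 = 511.7 Ω.
The fractional drop is R_th/(R_th + R_L); requiring this ≤ 0.0980 gives R_L ≥ R_th(1/0.0980 − 1) = 511.7 × 9.204 = 4.71 kΩ.

R_L(min) ≈ 4.71 kΩ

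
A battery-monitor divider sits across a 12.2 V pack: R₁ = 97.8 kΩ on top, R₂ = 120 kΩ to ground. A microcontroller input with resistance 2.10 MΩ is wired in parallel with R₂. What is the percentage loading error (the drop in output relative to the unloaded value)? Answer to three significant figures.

2.50 %

The divider's output (Thévenin) resistance is R₁‖R₂ = 53.88 kΩ.
Fractional drop under load = R_th/(R_th + R_L) = 53.88 / (53.88 + 2100) = 0.02502.
So the output falls by 2.50 %.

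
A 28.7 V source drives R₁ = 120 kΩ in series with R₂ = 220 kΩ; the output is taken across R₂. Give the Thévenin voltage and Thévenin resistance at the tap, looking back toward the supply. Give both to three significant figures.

V_th is the open-circuit tap voltage: 28.7 × 220/(120 + 220) = 18.6 V.
With the supply zeroed, R₁ and R₂ appear in parallel from the tap: R_th = R₁‖R₂ = (120 × 220)/340.0 = 77.6 kΩ.

V_th = 18.6 V, R_th = 77.6 kΩ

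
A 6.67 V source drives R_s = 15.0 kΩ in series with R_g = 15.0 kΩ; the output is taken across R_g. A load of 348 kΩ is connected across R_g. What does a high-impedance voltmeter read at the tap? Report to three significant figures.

The load sits in parallel with R_g: R_g‖R_L = (15.0 × 348) / (15.0 + 348) = 14.38 kΩ.
V_out = 6.67 × 14.38 / (15.0 + 14.38) = 6.67 × 14.38/29.38 = 3.26 V.
(Unloaded it would have been 3.33 V.)

V_out ≈ 3.26 V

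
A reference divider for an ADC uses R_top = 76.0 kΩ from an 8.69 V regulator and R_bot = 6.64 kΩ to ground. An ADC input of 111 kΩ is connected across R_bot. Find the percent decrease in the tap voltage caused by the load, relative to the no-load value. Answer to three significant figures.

The divider's output (Thévenin) resistance is R_top‖R_bot = 6.106 kΩ.
Fractional drop under load = R_th/(R_th + R_L) = 6.106 / (6.106 + 111) = 0.05214.
So the output falls by 5.21 %.

5.21 %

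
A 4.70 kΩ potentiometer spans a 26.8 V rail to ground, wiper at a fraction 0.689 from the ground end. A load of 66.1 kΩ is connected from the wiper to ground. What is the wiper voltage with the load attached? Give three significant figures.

V ≈ 18.2 V

The wiper splits the pot into (1−α)R = 1.462 kΩ above and αR = 3.238 kΩ below.
Lower section ‖ load = 3.087 kΩ.
V_wiper = 26.8 × 3.087/(1.462 + 3.087) = 18.2 V.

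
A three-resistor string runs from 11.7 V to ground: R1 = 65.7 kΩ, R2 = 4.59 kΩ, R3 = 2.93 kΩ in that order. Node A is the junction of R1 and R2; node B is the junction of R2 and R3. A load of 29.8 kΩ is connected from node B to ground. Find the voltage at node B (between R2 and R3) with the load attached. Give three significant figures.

At node B, R3 is in parallel with the load: R3‖R_L = 2.668 kΩ.
Below node A the resistance is R2 + (R3‖R_L) = 7.258 kΩ, so V_A = 11.7 × 7.258/72.96 = 1.164 V.
Then V_B = V_A × (R3‖R_L)/(R2 + R3‖R_L) = 1.164 × 2.668/7.258 = 0.428 V.

V ≈ 0.428 V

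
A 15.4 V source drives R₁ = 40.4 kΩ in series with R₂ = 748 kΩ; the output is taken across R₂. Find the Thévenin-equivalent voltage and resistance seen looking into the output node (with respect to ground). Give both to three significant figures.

V_th is the open-circuit tap voltage: 15.4 × 748/(40.4 + 748) = 14.6 V.
With the supply zeroed, R₁ and R₂ appear in parallel from the tap: R_th = R₁‖R₂ = (40.4 × 748)/788.4 = 38.3 kΩ.

V_th = 14.6 V, R_th = 38.3 kΩ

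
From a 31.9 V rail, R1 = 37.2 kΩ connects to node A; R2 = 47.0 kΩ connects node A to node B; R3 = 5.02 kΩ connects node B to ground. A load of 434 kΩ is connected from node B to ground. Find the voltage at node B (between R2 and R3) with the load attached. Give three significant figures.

V ≈ 1.78 V

At node B, R3 is in parallel with the load: R3‖R_L = 4.963 kΩ.
Below node A the resistance is R2 + (R3‖R_L) = 51.96 kΩ, so V_A = 31.9 × 51.96/89.16 = 18.59 V.
Then V_B = V_A × (R3‖R_L)/(R2 + R3‖R_L) = 18.59 × 4.963/51.96 = 1.78 V.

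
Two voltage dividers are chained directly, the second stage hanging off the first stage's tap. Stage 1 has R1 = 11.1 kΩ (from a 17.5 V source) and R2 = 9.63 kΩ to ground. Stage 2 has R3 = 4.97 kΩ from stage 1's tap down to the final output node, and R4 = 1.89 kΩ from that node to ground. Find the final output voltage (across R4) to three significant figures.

V_out ≈ 1.28 V

Stage 2 presents R3+R4 = 6.860 kΩ as a load on stage 1's tap.
Stage 1's lower leg becomes R2‖(R3+R4) = 4.006 kΩ, so V_mid = 17.5 × 4.006/15.11 = 4.641 V.
Stage 2 is itself unloaded: V_out = V_mid × R4/(R3+R4) = 4.641 × 1.89/6.860 = 1.28 V.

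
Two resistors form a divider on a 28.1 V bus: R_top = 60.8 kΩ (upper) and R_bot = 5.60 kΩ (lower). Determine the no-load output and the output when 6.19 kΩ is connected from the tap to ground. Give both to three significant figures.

Open-circuit: V = 28.1 × 5.60/(60.8 + 5.60) = 2.37 V.
With the load, R_bot becomes R_bot‖R_L = 2.940 kΩ, so V = 28.1 × 2.940/63.74 = 1.30 V.

Unloaded: 2.37 V; loaded: 1.30 V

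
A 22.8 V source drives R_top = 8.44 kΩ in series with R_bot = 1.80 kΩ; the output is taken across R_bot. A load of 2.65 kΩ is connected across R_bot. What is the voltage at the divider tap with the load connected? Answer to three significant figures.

V_out ≈ 2.57 V

The load sits in parallel with R_bot: R_bot‖R_L = (1.80 × 2.65) / (1.80 + 2.65) = 1.072 kΩ.
V_out = 22.8 × 1.072 / (8.44 + 1.072) = 22.8 × 1.072/9.512 = 2.57 V.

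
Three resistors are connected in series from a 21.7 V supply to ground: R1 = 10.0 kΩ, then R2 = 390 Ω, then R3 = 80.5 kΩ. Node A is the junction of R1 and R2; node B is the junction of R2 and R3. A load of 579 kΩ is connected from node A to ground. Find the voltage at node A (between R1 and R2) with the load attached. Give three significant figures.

Below node A the series string R2+R3 = 80890 Ω sits in parallel with the 579000 Ω load: 70970 Ω.
V_A = 21.7 × 70970/(10000 + 70970) = 19.0 V.

V ≈ 19.0 V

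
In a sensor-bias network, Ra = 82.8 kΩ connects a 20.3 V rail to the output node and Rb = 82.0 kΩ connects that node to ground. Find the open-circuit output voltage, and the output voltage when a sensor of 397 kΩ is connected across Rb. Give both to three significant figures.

Open-circuit: V = 20.3 × 82.0/(82.8 + 82.0) = 10.1 V.
With the load, Rb becomes Rb‖R_L = 67.96 kΩ, so V = 20.3 × 67.96/150.8 = 9.15 V.

Unloaded: 10.1 V; loaded: 9.15 V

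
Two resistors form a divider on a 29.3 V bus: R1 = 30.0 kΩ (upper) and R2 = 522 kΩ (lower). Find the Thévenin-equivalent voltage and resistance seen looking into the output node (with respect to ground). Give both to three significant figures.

V_th = 27.7 V, R_th = 28.4 kΩ

V_th is the open-circuit tap voltage: 29.3 × 522/(30.0 + 522) = 27.7 V.
With the supply zeroed, R1 and R2 appear in parallel from the tap: R_th = R1‖R2 = (30.0 × 522)/552.0 = 28.4 kΩ.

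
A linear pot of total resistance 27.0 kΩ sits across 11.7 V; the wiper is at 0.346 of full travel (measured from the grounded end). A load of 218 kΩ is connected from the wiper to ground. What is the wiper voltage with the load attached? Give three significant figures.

V ≈ 3.94 V

The wiper splits the pot into (1−α)R = 17.66 kΩ above and αR = 9.342 kΩ below.
Lower section ‖ load = 8.958 kΩ.
V_wiper = 11.7 × 8.958/(17.66 + 8.958) = 3.94 V.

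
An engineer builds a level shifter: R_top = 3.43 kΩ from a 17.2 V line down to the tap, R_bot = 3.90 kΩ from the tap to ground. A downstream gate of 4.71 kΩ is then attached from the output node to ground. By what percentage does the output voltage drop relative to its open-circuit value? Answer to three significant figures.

Unloaded V = 17.2 × 3.90/7.330 = 9.151 V.
Loaded: R_bot‖R_L = 2.133 kΩ, giving V = 17.2 × 2.133/5.563 = 6.596 V.
Drop = (9.151 − 6.596) / 9.151 = 27.9 %.

27.9 %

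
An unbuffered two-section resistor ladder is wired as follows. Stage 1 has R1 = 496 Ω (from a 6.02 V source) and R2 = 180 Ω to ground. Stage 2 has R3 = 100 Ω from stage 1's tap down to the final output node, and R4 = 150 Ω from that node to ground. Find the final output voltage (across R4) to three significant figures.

V_out ≈ 0.629 V

Stage 2 presents R3+R4 = 250.0 Ω as a load on stage 1's tap.
Stage 1's lower leg becomes R2‖(R3+R4) = 104.7 Ω, so V_mid = 6.02 × 104.7/600.7 = 1.049 V.
Stage 2 is itself unloaded: V_out = V_mid × R4/(R3+R4) = 1.049 × 150/250.0 = 0.629 V.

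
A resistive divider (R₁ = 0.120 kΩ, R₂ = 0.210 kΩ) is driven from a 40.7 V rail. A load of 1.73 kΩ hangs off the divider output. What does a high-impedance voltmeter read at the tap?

V_out ≈ 24.8 V

The load sits in parallel with R₂: R₂‖R_L = (210 × 1730) / (210 + 1730) = 187.3 Ω.
V_out = 40.7 × 187.3 / (120 + 187.3) = 40.7 × 187.3/307.3 = 24.8 V.
(Unloaded it would have been 25.9 V.)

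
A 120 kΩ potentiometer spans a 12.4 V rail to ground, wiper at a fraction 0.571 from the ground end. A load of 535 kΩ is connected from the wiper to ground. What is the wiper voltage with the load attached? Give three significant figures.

The wiper splits the pot into (1−α)R = 51.48 kΩ above and αR = 68.52 kΩ below.
Lower section ‖ load = 60.74 kΩ.
V_wiper = 12.4 × 60.74/(51.48 + 60.74) = 6.71 V.

V ≈ 6.71 V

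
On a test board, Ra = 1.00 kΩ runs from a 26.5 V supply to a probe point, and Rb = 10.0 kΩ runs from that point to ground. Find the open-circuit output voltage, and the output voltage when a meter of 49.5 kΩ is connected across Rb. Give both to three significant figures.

Unloaded: 24.1 V; loaded: 23.7 V

Open-circuit: V = 26.5 × 10.0/(1.00 + 10.0) = 24.1 V.
With the load, Rb becomes Rb‖R_L = 8.319 kΩ, so V = 26.5 × 8.319/9.319 = 23.7 V.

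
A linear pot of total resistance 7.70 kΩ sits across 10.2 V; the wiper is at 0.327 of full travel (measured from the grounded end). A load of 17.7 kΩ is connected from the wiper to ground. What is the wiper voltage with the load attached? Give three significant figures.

V ≈ 3.04 V

The wiper splits the pot into (1−α)R = 5.182 kΩ above and αR = 2.518 kΩ below.
Lower section ‖ load = 2.204 kΩ.
V_wiper = 10.2 × 2.204/(5.182 + 2.204) = 3.04 V.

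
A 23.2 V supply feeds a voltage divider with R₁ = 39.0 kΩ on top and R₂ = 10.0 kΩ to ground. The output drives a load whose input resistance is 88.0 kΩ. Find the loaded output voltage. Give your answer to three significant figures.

V_out ≈ 4.34 V

The load sits in parallel with R₂: R₂‖R_L = (10.0 × 88.0) / (10.0 + 88.0) = 8.980 kΩ.
V_out = 23.2 × 8.980 / (39.0 + 8.980) = 23.2 × 8.980/47.98 = 4.34 V.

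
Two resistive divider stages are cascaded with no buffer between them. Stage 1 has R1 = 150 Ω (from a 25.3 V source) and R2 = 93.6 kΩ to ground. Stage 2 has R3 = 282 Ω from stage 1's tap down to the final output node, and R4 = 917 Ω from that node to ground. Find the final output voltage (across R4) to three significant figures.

V_out ≈ 17.2 V

Stage 2 presents R3+R4 = 1199 Ω as a load on stage 1's tap.
Stage 1's lower leg becomes R2‖(R3+R4) = 1184 Ω, so V_mid = 25.3 × 1184/1334 = 22.45 V.
Stage 2 is itself unloaded: V_out = V_mid × R4/(R3+R4) = 22.45 × 917/1199 = 17.2 V.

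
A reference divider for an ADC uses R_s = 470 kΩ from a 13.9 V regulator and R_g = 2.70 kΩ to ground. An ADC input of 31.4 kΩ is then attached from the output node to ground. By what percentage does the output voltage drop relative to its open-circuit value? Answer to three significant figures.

The divider's output (Thévenin) resistance is R_s‖R_g = 2.685 kΩ.
Fractional drop under load = R_th/(R_th + R_L) = 2.685 / (2.685 + 31.4) = 0.07876.
So the output falls by 7.88 %.

7.88 %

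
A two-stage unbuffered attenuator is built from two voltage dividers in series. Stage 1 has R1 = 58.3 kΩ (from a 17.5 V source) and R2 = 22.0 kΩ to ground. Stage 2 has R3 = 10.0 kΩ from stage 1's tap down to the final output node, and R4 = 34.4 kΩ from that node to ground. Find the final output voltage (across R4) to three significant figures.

V_out ≈ 2.73 V

Stage 2 presents R3+R4 = 44.40 kΩ as a load on stage 1's tap.
Stage 1's lower leg becomes R2‖(R3+R4) = 14.71 kΩ, so V_mid = 17.5 × 14.71/73.01 = 3.526 V.
Stage 2 is itself unloaded: V_out = V_mid × R4/(R3+R4) = 3.526 × 34.4/44.40 = 2.73 V.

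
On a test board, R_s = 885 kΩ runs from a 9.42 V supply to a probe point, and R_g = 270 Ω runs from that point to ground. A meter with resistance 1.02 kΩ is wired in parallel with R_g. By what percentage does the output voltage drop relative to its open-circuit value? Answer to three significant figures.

20.9 %

Unloaded V = 9.42 × 270/885300 = 0.002873 V.
Loaded: R_g‖R_L = 213.5 Ω, giving V = 9.42 × 213.5/885200 = 0.002272 V.
Drop = (0.002873 − 0.002272) / 0.002873 = 20.9 %.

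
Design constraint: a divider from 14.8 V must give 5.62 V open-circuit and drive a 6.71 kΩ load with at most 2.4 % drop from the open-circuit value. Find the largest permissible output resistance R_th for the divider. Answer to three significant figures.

R_th ≤ 165 Ω

Loading drop = R_th/(R_th + R_L) ≤ 0.0240, so R_th ≤ R_L · ε/(1−ε) = 6.71 kΩ × 0.0240/0.9760 = 165 Ω.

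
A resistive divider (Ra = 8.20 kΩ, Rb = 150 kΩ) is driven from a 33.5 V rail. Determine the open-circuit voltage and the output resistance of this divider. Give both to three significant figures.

V_th = 31.8 V, R_th = 7.77 kΩ

V_th is the open-circuit tap voltage: 33.5 × 150/(8.20 + 150) = 31.8 V.
With the supply zeroed, Ra and Rb appear in parallel from the tap: R_th = Ra‖Rb = (8.20 × 150)/158.2 = 7.77 kΩ.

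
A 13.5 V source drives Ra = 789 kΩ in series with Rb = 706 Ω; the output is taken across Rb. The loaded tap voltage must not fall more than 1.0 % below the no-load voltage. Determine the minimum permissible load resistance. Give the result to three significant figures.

R_L(min) ≈ 69.8 kΩ

Output resistance R_th = Ra‖Rb = (789000 × 706)/789700 = 705.4 Ω.
The fractional drop is R_th/(R_th + R_L); requiring this ≤ 0.0100 gives R_L ≥ R_th(1/0.0100 − 1) = 705.4 × 99.00 = 69.8 kΩ.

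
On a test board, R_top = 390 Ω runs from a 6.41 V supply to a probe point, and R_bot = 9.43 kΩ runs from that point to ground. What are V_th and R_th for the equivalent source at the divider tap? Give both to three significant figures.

V_th is the open-circuit tap voltage: 6.41 × 9430/(390 + 9430) = 6.16 V.
With the supply zeroed, R_top and R_bot appear in parallel from the tap: R_th = R_top‖R_bot = (390 × 9430)/9820 = 375 Ω.

V_th = 6.16 V, R_th = 375 Ω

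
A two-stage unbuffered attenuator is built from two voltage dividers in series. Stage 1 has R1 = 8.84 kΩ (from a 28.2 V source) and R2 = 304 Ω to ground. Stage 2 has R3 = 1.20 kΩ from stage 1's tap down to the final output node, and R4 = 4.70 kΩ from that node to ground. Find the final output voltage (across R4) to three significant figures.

V_out ≈ 0.711 V

Stage 2 presents R3+R4 = 5900 Ω as a load on stage 1's tap.
Stage 1's lower leg becomes R2‖(R3+R4) = 289.1 Ω, so V_mid = 28.2 × 289.1/9129 = 0.8930 V.
Stage 2 is itself unloaded: V_out = V_mid × R4/(R3+R4) = 0.8930 × 4700/5900 = 0.711 V.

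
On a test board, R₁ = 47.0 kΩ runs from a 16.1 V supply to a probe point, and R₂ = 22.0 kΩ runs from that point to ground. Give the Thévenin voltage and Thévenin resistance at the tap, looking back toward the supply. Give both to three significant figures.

V_th is the open-circuit tap voltage: 16.1 × 22.0/(47.0 + 22.0) = 5.13 V.
With the supply zeroed, R₁ and R₂ appear in parallel from the tap: R_th = R₁‖R₂ = (47.0 × 22.0)/69.00 = 15.0 kΩ.

V_th = 5.13 V, R_th = 15.0 kΩ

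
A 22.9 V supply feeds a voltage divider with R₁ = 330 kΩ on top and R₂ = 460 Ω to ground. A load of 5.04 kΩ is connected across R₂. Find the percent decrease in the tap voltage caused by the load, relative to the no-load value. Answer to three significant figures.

8.35 %

The divider's output (Thévenin) resistance is R₁‖R₂ = 459.4 Ω.
Fractional drop under load = R_th/(R_th + R_L) = 459.4 / (459.4 + 5040) = 0.08353.
So the output falls by 8.35 %.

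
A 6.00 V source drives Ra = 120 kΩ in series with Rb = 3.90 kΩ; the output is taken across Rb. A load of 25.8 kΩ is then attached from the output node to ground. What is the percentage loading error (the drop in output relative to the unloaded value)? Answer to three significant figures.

Unloaded V = 6.00 × 3.90/123.9 = 0.18886 V.
Loaded: Rb‖R_L = 3.388 kΩ, giving V = 6.00 × 3.388/123.4 = 0.16474 V.
Drop = (0.18886 − 0.16474) / 0.18886 = 12.8 %.

12.8 %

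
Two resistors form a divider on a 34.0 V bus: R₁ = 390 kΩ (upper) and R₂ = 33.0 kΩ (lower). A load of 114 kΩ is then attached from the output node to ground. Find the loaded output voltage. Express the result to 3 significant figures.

The load sits in parallel with R₂: R₂‖R_L = (33.0 × 114) / (33.0 + 114) = 25.59 kΩ.
V_out = 34.0 × 25.59 / (390 + 25.59) = 34.0 × 25.59/415.6 = 2.09 V.
(Unloaded it would have been 2.65 V.)

V_out ≈ 2.09 V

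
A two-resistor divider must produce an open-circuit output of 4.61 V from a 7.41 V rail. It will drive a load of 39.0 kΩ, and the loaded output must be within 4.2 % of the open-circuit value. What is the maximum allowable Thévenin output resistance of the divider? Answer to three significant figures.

R_th ≤ 1.71 kΩ

Loading drop = R_th/(R_th + R_L) ≤ 0.0420, so R_th ≤ R_L · ε/(1−ε) = 39.0 kΩ × 0.0420/0.9580 = 1.71 kΩ.
(Any R1, R2 with R2/(R1+R2) = 0.622 and R1‖R2 ≤ 1.71 kΩ will meet the spec.)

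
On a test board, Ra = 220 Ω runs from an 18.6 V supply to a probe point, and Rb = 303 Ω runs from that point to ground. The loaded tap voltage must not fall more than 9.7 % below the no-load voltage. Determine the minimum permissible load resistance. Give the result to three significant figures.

Output resistance R_th = Ra‖Rb = (220 × 303)/523.0 = 127.5 Ω.
The fractional drop is R_th/(R_th + R_L); requiring this ≤ 0.0970 gives R_L ≥ R_th(1/0.0970 − 1) = 127.5 × 9.309 = 1.19 kΩ.

R_L(min) ≈ 1.19 kΩ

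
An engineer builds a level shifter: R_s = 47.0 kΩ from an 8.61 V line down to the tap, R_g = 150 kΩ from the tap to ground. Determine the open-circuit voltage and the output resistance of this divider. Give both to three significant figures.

V_th = 6.56 V, R_th = 35.8 kΩ

V_th is the open-circuit tap voltage: 8.61 × 150/(47.0 + 150) = 6.56 V.
With the supply zeroed, R_s and R_g appear in parallel from the tap: R_th = R_s‖R_g = (47.0 × 150)/197.0 = 35.8 kΩ.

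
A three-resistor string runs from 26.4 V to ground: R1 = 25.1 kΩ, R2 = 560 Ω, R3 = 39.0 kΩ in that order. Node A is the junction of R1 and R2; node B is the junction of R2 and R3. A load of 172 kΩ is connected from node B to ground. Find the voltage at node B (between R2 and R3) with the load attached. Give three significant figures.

V ≈ 14.6 V

At node B, R3 is in parallel with the load: R3‖R_L = 31790 Ω.
Below node A the resistance is R2 + (R3‖R_L) = 32350 Ω, so V_A = 26.4 × 32350/57450 = 14.87 V.
Then V_B = V_A × (R3‖R_L)/(R2 + R3‖R_L) = 14.87 × 31790/32350 = 14.6 V.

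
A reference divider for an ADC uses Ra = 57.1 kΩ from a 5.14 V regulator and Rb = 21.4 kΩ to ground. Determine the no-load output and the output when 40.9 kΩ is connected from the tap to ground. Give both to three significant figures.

Open-circuit: V = 5.14 × 21.4/(57.1 + 21.4) = 1.40 V.
With the load, Rb becomes Rb‖R_L = 14.05 kΩ, so V = 5.14 × 14.05/71.15 = 1.01 V.

Unloaded: 1.40 V; loaded: 1.01 V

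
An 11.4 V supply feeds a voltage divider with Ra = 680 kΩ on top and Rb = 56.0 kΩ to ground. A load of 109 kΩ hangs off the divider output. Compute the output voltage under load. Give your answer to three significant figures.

V_out ≈ 0.588 V

The load sits in parallel with Rb: Rb‖R_L = (56.0 × 109) / (56.0 + 109) = 36.99 kΩ.
V_out = 11.4 × 36.99 / (680 + 36.99) = 11.4 × 36.99/717.0 = 0.588 V.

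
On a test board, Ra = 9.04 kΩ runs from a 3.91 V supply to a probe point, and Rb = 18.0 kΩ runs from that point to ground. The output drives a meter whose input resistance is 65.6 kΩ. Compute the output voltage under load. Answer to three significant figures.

The load sits in parallel with Rb: Rb‖R_L = (18.0 × 65.6) / (18.0 + 65.6) = 14.12 kΩ.
V_out = 3.91 × 14.12 / (9.04 + 14.12) = 3.91 × 14.12/23.16 = 2.38 V.

V_out ≈ 2.38 V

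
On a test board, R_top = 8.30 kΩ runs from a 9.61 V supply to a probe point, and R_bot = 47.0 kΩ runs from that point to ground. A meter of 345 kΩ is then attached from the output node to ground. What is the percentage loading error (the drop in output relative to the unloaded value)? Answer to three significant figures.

The divider's output (Thévenin) resistance is R_top‖R_bot = 7.054 kΩ.
Fractional drop under load = R_th/(R_th + R_L) = 7.054 / (7.054 + 345) = 0.02004.
So the output falls by 2.00 %.

2.00 %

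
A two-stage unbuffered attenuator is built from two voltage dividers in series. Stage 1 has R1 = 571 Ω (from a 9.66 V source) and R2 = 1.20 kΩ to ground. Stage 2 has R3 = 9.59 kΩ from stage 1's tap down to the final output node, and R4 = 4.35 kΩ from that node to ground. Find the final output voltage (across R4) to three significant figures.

Stage 2 presents R3+R4 = 13940 Ω as a load on stage 1's tap.
Stage 1's lower leg becomes R2‖(R3+R4) = 1105 Ω, so V_mid = 9.66 × 1105/1676 = 6.369 V.
Stage 2 is itself unloaded: V_out = V_mid × R4/(R3+R4) = 6.369 × 4350/13940 = 1.99 V.

V_out ≈ 1.99 V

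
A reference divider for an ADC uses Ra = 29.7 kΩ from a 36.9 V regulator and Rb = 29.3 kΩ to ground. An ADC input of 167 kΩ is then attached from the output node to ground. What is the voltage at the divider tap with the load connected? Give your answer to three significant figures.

V_out ≈ 16.8 V

The load sits in parallel with Rb: Rb‖R_L = (29.3 × 167) / (29.3 + 167) = 24.93 kΩ.
V_out = 36.9 × 24.93 / (29.7 + 24.93) = 36.9 × 24.93/54.63 = 16.8 V.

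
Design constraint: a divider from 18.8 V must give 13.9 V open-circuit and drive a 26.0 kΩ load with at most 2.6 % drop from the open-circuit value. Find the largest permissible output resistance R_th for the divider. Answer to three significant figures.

Loading drop = R_th/(R_th + R_L) ≤ 0.0260, so R_th ≤ R_L · ε/(1−ε) = 26.0 kΩ × 0.0260/0.9740 = 694 Ω.

R_th ≤ 694 Ω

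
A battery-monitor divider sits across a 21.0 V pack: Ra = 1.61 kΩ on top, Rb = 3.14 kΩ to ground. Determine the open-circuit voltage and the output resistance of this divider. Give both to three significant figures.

V_th is the open-circuit tap voltage: 21.0 × 3.14/(1.61 + 3.14) = 13.9 V.
With the supply zeroed, Ra and Rb appear in parallel from the tap: R_th = Ra‖Rb = (1.61 × 3.14)/4.750 = 1.06 kΩ.

V_th = 13.9 V, R_th = 1.06 kΩ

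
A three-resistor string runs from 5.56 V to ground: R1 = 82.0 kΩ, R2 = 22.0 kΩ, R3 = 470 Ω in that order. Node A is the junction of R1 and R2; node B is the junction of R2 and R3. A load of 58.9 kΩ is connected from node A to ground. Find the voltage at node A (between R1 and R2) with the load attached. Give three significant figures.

Below node A the series string R2+R3 = 22470 Ω sits in parallel with the 58900 Ω load: 16260 Ω.
V_A = 5.56 × 16260/(82000 + 16260) = 0.920 V.

V ≈ 0.920 V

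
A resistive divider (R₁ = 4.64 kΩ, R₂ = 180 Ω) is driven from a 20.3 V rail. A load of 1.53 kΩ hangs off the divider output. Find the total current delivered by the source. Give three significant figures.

I ≈ 4.23 mA

R₂‖R_L = 161.1 Ω, so the source sees R₁ + R₂‖R_L = 4801 Ω.
I = 20.3 V / 4801 Ω = 4.23 mA.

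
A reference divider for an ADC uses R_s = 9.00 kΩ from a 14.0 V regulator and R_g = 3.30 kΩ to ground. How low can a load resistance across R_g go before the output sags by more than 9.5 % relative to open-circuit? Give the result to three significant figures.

Output resistance R_th = R_s‖R_g = (9.00 × 3.30)/12.30 = 2.415 kΩ.
The fractional drop is R_th/(R_th + R_L); requiring this ≤ 0.0950 gives R_L ≥ R_th(1/0.0950 − 1) = 2.415 × 9.526 = 23.0 kΩ.

R_L(min) ≈ 23.0 kΩ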